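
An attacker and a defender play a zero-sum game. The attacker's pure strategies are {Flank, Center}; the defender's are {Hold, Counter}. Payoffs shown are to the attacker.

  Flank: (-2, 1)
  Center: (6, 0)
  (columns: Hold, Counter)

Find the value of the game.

2/3

Row minima: Flank → -2, Center → 0; maximin = 0.
Column maxima: Hold → 6, Counter → 1; minimax = 1.
0 ≠ 1, so there is no saddle point; optimal play is mixed.
Let the attacker play Flank with probability p. Expected payoff against Hold: (-2)p + 6(1−p) = −8p + 6; against Counter: 1p + 0(1−p) = p.
Setting these equal: −8p + 6 = p ⇒ −9p = -6 ⇒ p = 2/3, and the value is (-8)·(2/3) + 6 = 2/3.
For the defender: with q = P(Hold), equating Flank's and Center's payoffs gives −3q + 1 = 6q ⇒ q = 1/9.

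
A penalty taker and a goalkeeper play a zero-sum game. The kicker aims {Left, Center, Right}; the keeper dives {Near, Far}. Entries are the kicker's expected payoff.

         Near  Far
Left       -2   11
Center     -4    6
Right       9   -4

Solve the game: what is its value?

7/2

Row minima: Left → -2, Center → -4, Right → -4; maximin = -2.
Column maxima: Near → 9, Far → 11; minimax = 9.
-2 ≠ 9, so there is no saddle point; optimal play is mixed.
Center is strictly dominated by Left, so the kicker never plays it.
On the remaining 2×2 (Left, Right vs Near, Far):
Let the kicker play Left with probability p. Expected payoff against Near: (-2)p + 9(1−p) = −11p + 9; against Far: 11p + (-4)(1−p) = 15p − 4.
Setting these equal: −11p + 9 = 15p − 4 ⇒ −26p = -13 ⇒ p = 1/2, and the value is (-11)·(1/2) + 9 = 7/2.
For the keeper: with q = P(Near), equating Left's and Right's payoffs gives −13q + 11 = 13q − 4 ⇒ q = 15/26.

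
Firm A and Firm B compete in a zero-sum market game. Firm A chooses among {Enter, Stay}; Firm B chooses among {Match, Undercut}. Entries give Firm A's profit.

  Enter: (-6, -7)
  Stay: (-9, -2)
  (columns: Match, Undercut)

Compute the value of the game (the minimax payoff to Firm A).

-51/8

Row minima: Enter → -7, Stay → -9; maximin = -7.
Column maxima: Match → -6, Undercut → -2; minimax = -6.
-7 ≠ -6, so there is no saddle point; optimal play is mixed.
Let Firm A play Enter with probability p. Expected payoff against Match: (-6)p + (-9)(1−p) = 3p − 9; against Undercut: (-7)p + (-2)(1−p) = −5p − 2.
Setting these equal: 3p − 9 = −5p − 2 ⇒ 8p = 7 ⇒ p = 7/8, and the value is (3)·(7/8) − 9 = -51/8.
For Firm B: with q = P(Match), equating Enter's and Stay's payoffs gives q − 7 = −7q − 2 ⇒ q = 5/8.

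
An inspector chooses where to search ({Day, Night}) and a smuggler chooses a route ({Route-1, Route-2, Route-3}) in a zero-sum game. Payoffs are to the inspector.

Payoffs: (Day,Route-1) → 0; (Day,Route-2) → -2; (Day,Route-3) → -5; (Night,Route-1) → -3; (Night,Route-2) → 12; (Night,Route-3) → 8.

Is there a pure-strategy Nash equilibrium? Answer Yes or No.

No

Row minima: Day → -5, Night → -3; maximin = -3.
Column maxima: Route-1 → 0, Route-2 → 12, Route-3 → 8; minimax = 0.
-3 ≠ 0, so no pure-strategy equilibrium exists.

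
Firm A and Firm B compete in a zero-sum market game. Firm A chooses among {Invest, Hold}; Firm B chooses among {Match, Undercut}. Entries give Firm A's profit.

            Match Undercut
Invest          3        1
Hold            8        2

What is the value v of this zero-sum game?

2

Row minima: Invest → 1, Hold → 2; maximin = 2.
Column maxima: Match → 8, Undercut → 2; minimax = 2.
Since maximin = minimax = 2, there is a saddle point and the value is 2.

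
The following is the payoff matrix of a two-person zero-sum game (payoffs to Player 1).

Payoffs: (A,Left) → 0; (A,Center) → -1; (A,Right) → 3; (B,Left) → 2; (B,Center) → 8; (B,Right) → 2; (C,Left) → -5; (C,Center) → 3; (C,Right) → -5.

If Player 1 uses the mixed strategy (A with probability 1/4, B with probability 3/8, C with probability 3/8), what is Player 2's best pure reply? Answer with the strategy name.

Left

If Player 2 plays Left, Player 1's expected payoff is (1/4)·0 + (3/8)·2 + (3/8)·(-5) = -9/8.
If Player 2 plays Center, Player 1's expected payoff is (1/4)·(-1) + (3/8)·8 + (3/8)·3 = 31/8.
If Player 2 plays Right, Player 1's expected payoff is (1/4)·3 + (3/8)·2 + (3/8)·(-5) = -3/8.
Player 2 minimizes Player 1's payoff; the smallest is -9/8, so the best response is Left.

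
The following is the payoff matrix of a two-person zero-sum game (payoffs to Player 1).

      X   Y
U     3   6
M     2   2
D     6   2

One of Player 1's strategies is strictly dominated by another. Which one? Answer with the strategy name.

U gives a strictly higher payoff than M against every column: 3 > 2, 6 > 2.
So M is strictly dominated and Player 1 never plays it.

M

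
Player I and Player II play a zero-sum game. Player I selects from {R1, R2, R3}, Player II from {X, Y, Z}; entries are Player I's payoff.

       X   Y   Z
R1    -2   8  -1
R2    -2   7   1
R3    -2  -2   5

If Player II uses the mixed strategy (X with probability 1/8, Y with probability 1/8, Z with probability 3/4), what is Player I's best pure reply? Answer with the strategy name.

Expected payoff of R1: (1/8)·(-2) + (1/8)·8 + (3/4)·(-1) = 0.
Expected payoff of R2: (1/8)·(-2) + (1/8)·7 + (3/4)·1 = 11/8.
Expected payoff of R3: (1/8)·(-2) + (1/8)·(-2) + (3/4)·5 = 13/4.
The largest is 13/4, so Player I's best response is R3.

R3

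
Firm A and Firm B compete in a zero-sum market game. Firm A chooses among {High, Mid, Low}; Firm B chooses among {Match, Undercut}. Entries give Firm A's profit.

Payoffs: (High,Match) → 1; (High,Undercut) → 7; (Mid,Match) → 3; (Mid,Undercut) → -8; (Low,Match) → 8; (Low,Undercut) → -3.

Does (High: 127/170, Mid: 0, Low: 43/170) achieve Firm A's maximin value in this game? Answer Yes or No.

No

Against Match this mix gives (127/170)·1 + (43/170)·8 = 471/170.
Against Undercut this mix gives (127/170)·7 + (43/170)·(-3) = 76/17.
Firm B will play Match, holding Firm A to 471/170. Shifting weight toward the row that does better against Match would raise this floor (the equalizing mix achieves 59/17 against both Match and Undercut), so the proposed strategy is not optimal.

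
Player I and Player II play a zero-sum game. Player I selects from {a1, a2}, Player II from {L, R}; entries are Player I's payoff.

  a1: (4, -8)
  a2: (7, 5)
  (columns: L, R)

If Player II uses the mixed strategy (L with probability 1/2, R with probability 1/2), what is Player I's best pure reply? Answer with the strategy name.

a2

Expected payoff of a1: (1/2)·4 + (1/2)·(-8) = -2.
Expected payoff of a2: (1/2)·7 + (1/2)·5 = 6.
The largest is 6, so Player I's best response is a2.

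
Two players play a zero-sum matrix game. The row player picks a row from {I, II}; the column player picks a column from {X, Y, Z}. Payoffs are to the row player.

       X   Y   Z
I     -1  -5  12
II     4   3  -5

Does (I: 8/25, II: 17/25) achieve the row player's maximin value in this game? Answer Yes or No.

Against X this mix gives (8/25)·(-1) + (17/25)·4 = 12/5.
Against Y this mix gives (8/25)·(-5) + (17/25)·3 = 11/25.
Against Z this mix gives (8/25)·12 + (17/25)·(-5) = 11/25.
All of the column player's active replies (Y, Z) yield 11/25, and no column does worse for the row player. The mix makes the column player indifferent and guarantees 11/25, so it is optimal.

Yes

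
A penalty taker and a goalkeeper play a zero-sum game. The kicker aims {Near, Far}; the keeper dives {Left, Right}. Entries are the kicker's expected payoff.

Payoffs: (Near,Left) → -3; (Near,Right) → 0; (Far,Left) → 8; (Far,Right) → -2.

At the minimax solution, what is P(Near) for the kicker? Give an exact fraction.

Row minima: Near → -3, Far → -2; maximin = -2.
Column maxima: Left → 8, Right → 0; minimax = 0.
-2 ≠ 0, so there is no saddle point; optimal play is mixed.
Let the kicker play Near with probability p. Expected payoff against Left: (-3)p + 8(1−p) = −11p + 8; against Right: 0p + (-2)(1−p) = 2p − 2.
Setting these equal: −11p + 8 = 2p − 2 ⇒ −13p = -10 ⇒ p = 10/13, and the value is (-11)·(10/13) + 8 = -6/13.
For the keeper: with q = P(Left), equating Near's and Far's payoffs gives −3q = 10q − 2 ⇒ q = 2/13.

10/13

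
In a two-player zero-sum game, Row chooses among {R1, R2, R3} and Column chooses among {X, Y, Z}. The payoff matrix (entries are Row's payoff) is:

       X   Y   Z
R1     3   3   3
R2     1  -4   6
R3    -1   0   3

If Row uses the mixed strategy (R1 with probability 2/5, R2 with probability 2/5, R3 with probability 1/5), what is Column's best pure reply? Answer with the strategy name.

Y

If Column plays X, Row's expected payoff is (2/5)·3 + (2/5)·1 + (1/5)·(-1) = 7/5.
If Column plays Y, Row's expected payoff is (2/5)·3 + (2/5)·(-4) + (1/5)·0 = -2/5.
If Column plays Z, Row's expected payoff is (2/5)·3 + (2/5)·6 + (1/5)·3 = 21/5.
Column minimizes Row's payoff; the smallest is -2/5, so the best response is Y.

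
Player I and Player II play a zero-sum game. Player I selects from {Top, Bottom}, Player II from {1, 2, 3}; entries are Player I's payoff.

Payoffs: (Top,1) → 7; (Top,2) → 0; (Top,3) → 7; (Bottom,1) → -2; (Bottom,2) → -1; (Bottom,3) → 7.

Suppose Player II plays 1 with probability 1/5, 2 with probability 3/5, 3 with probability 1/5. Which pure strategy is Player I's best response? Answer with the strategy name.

Expected payoff of Top: (1/5)·7 + (3/5)·0 + (1/5)·7 = 14/5.
Expected payoff of Bottom: (1/5)·(-2) + (3/5)·(-1) + (1/5)·7 = 2/5.
The largest is 14/5, so Player I's best response is Top.

Top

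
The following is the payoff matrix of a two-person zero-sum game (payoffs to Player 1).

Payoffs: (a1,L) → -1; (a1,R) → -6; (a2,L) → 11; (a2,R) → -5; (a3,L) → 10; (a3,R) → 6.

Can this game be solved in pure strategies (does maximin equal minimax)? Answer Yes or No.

Row minima: a1 → -6, a2 → -5, a3 → 6; maximin = 6.
Column maxima: L → 11, R → 6; minimax = 6.
maximin = minimax = 6, so a saddle point exists.

Yes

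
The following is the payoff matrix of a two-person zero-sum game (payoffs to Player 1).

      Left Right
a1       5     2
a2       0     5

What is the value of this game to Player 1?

Row minima: a1 → 2, a2 → 0; maximin = 2.
Column maxima: Left → 5, Right → 5; minimax = 5.
2 ≠ 5, so there is no saddle point; optimal play is mixed.
Let Player 1 play a1 with probability p. Expected payoff against Left: 5p + 0(1−p) = 5p; against Right: 2p + 5(1−p) = −3p + 5.
Setting these equal: 5p = −3p + 5 ⇒ 8p = 5 ⇒ p = 5/8, and the value is (5)·(5/8) = 25/8.
For Player 2: with q = P(Left), equating a1's and a2's payoffs gives 3q + 2 = −5q + 5 ⇒ q = 3/8.

25/8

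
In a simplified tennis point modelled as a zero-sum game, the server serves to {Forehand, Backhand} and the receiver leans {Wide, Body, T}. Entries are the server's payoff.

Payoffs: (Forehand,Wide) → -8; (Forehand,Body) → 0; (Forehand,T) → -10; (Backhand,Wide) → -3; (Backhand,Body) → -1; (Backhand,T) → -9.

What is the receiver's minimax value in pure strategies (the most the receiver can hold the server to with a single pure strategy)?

-9

Column maxima: Wide → -3, Body → 0, T → -9.
The smallest of these is -9.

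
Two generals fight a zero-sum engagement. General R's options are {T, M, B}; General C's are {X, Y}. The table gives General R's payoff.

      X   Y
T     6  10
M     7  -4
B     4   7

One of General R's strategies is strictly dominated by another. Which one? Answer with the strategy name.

T gives a strictly higher payoff than B against every column: 6 > 4, 10 > 7.
So B is strictly dominated and General R never plays it.

B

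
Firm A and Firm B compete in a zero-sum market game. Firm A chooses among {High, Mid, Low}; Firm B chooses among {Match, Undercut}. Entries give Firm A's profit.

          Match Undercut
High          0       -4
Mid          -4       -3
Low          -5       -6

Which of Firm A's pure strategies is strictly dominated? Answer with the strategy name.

Low

High gives a strictly higher payoff than Low against every column: 0 > -5, -4 > -6.
So Low is strictly dominated and Firm A never plays it.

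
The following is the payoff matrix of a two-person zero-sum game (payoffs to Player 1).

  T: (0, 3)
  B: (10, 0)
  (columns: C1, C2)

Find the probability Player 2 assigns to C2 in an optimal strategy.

10/13

Row minima: T → 0, B → 0; maximin = 0.
Column maxima: C1 → 10, C2 → 3; minimax = 3.
0 ≠ 3, so there is no saddle point; optimal play is mixed.
Let Player 1 play T with probability p. Expected payoff against C1: 0p + 10(1−p) = −10p + 10; against C2: 3p + 0(1−p) = 3p.
Setting these equal: −10p + 10 = 3p ⇒ −13p = -10 ⇒ p = 10/13, and the value is (-10)·(10/13) + 10 = 30/13.
For Player 2: with q = P(C1), equating T's and B's payoffs gives −3q + 3 = 10q ⇒ q = 3/13.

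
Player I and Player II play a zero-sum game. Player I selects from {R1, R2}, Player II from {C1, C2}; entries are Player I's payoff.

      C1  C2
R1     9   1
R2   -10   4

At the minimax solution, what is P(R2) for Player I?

4/11

Row minima: R1 → 1, R2 → -10; maximin = 1.
Column maxima: C1 → 9, C2 → 4; minimax = 4.
1 ≠ 4, so there is no saddle point; optimal play is mixed.
Let Player I play R1 with probability p. Expected payoff against C1: 9p + (-10)(1−p) = 19p − 10; against C2: 1p + 4(1−p) = −3p + 4.
Setting these equal: 19p − 10 = −3p + 4 ⇒ 22p = 14 ⇒ p = 7/11, and the value is (19)·(7/11) − 10 = 23/11.
For Player II: with q = P(C1), equating R1's and R2's payoffs gives 8q + 1 = −14q + 4 ⇒ q = 3/22.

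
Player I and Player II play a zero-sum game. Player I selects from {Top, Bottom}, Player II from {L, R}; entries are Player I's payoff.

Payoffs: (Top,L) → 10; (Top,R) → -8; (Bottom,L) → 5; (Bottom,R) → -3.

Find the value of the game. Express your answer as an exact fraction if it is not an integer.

-3

Row minima: Top → -8, Bottom → -3; maximin = -3.
Column maxima: L → 10, R → -3; minimax = -3.
Since maximin = minimax = -3, there is a saddle point and the value is -3.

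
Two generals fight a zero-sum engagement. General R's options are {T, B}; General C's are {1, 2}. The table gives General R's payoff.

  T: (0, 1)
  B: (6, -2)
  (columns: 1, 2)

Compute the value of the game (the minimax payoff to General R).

Row minima: T → 0, B → -2; maximin = 0.
Column maxima: 1 → 6, 2 → 1; minimax = 1.
0 ≠ 1, so there is no saddle point; optimal play is mixed.
Let General R play T with probability p. Expected payoff against 1: 0p + 6(1−p) = −6p + 6; against 2: 1p + (-2)(1−p) = 3p − 2.
Setting these equal: −6p + 6 = 3p − 2 ⇒ −9p = -8 ⇒ p = 8/9, and the value is (-6)·(8/9) + 6 = 2/3.
For General C: with q = P(1), equating T's and B's payoffs gives −q + 1 = 8q − 2 ⇒ q = 1/3.

2/3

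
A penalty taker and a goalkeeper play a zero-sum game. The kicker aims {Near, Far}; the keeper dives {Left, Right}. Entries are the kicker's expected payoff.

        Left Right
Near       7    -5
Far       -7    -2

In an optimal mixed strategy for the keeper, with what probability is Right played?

Row minima: Near → -5, Far → -7; maximin = -5.
Column maxima: Left → 7, Right → -2; minimax = -2.
-5 ≠ -2, so there is no saddle point; optimal play is mixed.
Let the kicker play Near with probability p. Expected payoff against Left: 7p + (-7)(1−p) = 14p − 7; against Right: (-5)p + (-2)(1−p) = −3p − 2.
Setting these equal: 14p − 7 = −3p − 2 ⇒ 17p = 5 ⇒ p = 5/17, and the value is (14)·(5/17) − 7 = -49/17.
For the keeper: with q = P(Left), equating Near's and Far's payoffs gives 12q − 5 = −5q − 2 ⇒ q = 3/17.

14/17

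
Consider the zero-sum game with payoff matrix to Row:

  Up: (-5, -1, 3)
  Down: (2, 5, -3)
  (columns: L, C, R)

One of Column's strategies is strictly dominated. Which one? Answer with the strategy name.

L holds Row's payoff strictly below C in every row: -5 < -1, 2 < 5.
So C is strictly dominated for Column.

C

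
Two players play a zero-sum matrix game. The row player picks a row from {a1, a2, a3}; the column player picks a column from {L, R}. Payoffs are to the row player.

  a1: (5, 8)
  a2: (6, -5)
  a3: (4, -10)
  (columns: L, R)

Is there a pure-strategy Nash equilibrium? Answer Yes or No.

No

Row minima: a1 → 5, a2 → -5, a3 → -10; maximin = 5.
Column maxima: L → 6, R → 8; minimax = 6.
5 ≠ 6, so no pure-strategy equilibrium exists.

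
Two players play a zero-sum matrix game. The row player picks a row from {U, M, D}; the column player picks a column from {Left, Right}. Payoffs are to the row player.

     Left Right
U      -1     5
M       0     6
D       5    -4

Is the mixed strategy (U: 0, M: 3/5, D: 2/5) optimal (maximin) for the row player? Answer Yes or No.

Yes

Against Left this mix gives (3/5)·0 + (2/5)·5 = 2.
Against Right this mix gives (3/5)·6 + (2/5)·(-4) = 2.
All of the column player's active replies (Left, Right) yield 2, and no column does worse for the row player. The mix makes the column player indifferent and guarantees 2, so it is optimal.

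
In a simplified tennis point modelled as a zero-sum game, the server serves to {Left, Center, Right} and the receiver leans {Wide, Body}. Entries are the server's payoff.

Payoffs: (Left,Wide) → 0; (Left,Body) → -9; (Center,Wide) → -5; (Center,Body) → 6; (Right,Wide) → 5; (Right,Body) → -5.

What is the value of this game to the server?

5/21

Row minima: Left → -9, Center → -5, Right → -5; maximin = -5.
Column maxima: Wide → 5, Body → 6; minimax = 5.
-5 ≠ 5, so there is no saddle point; optimal play is mixed.
Left is strictly dominated by Right, so the server never plays it.
On the remaining 2×2 (Center, Right vs Wide, Body):
Let the server play Center with probability p. Expected payoff against Wide: (-5)p + 5(1−p) = −10p + 5; against Body: 6p + (-5)(1−p) = 11p − 5.
Setting these equal: −10p + 5 = 11p − 5 ⇒ −21p = -10 ⇒ p = 10/21, and the value is (-10)·(10/21) + 5 = 5/21.
For the receiver: with q = P(Wide), equating Center's and Right's payoffs gives −11q + 6 = 10q − 5 ⇒ q = 11/21.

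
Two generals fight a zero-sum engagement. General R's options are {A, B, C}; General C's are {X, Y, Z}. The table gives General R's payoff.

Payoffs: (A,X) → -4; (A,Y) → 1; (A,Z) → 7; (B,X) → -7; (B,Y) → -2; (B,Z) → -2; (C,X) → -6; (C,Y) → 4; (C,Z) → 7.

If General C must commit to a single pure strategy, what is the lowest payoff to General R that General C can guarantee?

Column maxima: X → -4, Y → 4, Z → 7.
The smallest of these is -4.

-4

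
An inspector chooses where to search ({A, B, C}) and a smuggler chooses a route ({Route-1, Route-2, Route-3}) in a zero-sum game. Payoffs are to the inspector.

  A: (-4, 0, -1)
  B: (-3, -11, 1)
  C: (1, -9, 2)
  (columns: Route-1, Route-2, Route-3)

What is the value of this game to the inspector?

-18/7

Row minima: A → -4, B → -11, C → -9; maximin = -4.
Column maxima: Route-1 → 1, Route-2 → 0, Route-3 → 2; minimax = 0.
-4 ≠ 0, so there is no saddle point; optimal play is mixed.
B is strictly dominated by C, so the inspector never plays it.
Route-3 is strictly dominated by Route-1 (it gives the inspector strictly more in every row), so the smuggler never plays it.
On the remaining 2×2 (A, C vs Route-1, Route-2):
Let the inspector play A with probability p. Expected payoff against Route-1: (-4)p + 1(1−p) = −5p + 1; against Route-2: 0p + (-9)(1−p) = 9p − 9.
Setting these equal: −5p + 1 = 9p − 9 ⇒ −14p = -10 ⇒ p = 5/7, and the value is (-5)·(5/7) + 1 = -18/7.
For the smuggler: with q = P(Route-1), equating A's and C's payoffs gives −4q = 10q − 9 ⇒ q = 9/14.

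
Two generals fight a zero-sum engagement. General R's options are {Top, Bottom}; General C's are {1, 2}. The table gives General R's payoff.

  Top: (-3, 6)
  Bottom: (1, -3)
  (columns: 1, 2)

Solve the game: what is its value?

Row minima: Top → -3, Bottom → -3; maximin = -3.
Column maxima: 1 → 1, 2 → 6; minimax = 1.
-3 ≠ 1, so there is no saddle point; optimal play is mixed.
Let General R play Top with probability p. Expected payoff against 1: (-3)p + 1(1−p) = −4p + 1; against 2: 6p + (-3)(1−p) = 9p − 3.
Setting these equal: −4p + 1 = 9p − 3 ⇒ −13p = -4 ⇒ p = 4/13, and the value is (-4)·(4/13) + 1 = -3/13.
For General C: with q = P(1), equating Top's and Bottom's payoffs gives −9q + 6 = 4q − 3 ⇒ q = 9/13.

-3/13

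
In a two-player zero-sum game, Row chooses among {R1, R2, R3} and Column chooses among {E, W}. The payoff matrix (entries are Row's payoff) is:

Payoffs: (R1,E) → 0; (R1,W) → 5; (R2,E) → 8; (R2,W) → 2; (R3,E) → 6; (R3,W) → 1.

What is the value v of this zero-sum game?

Row minima: R1 → 0, R2 → 2, R3 → 1; maximin = 2.
Column maxima: E → 8, W → 5; minimax = 5.
2 ≠ 5, so there is no saddle point; optimal play is mixed.
R3 is strictly dominated by R2, so Row never plays it.
On the remaining 2×2 (R1, R2 vs E, W):
Let Row play R1 with probability p. Expected payoff against E: 0p + 8(1−p) = −8p + 8; against W: 5p + 2(1−p) = 3p + 2.
Setting these equal: −8p + 8 = 3p + 2 ⇒ −11p = -6 ⇒ p = 6/11, and the value is (-8)·(6/11) + 8 = 40/11.
For Column: with q = P(E), equating R1's and R2's payoffs gives −5q + 5 = 6q + 2 ⇒ q = 3/11.

40/11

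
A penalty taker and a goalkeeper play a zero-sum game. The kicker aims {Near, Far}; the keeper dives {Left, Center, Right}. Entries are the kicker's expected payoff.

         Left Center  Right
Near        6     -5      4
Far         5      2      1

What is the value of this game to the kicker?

Row minima: Near → -5, Far → 1; maximin = 1.
Column maxima: Left → 6, Center → 2, Right → 4; minimax = 2.
1 ≠ 2, so there is no saddle point; optimal play is mixed.
Left is strictly dominated by Center (it gives the kicker strictly more in every row), so the keeper never plays it.
On the remaining 2×2 (Near, Far vs Center, Right):
Let the kicker play Near with probability p. Expected payoff against Center: (-5)p + 2(1−p) = −7p + 2; against Right: 4p + 1(1−p) = 3p + 1.
Setting these equal: −7p + 2 = 3p + 1 ⇒ −10p = -1 ⇒ p = 1/10, and the value is (-7)·(1/10) + 2 = 13/10.
For the keeper: with q = P(Center), equating Near's and Far's payoffs gives −9q + 4 = q + 1 ⇒ q = 3/10.

13/10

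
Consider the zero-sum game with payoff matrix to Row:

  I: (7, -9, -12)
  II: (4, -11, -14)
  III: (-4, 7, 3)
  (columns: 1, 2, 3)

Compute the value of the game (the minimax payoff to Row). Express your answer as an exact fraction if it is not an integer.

-27/26

Row minima: I → -12, II → -14, III → -4; maximin = -4.
Column maxima: 1 → 7, 2 → 7, 3 → 3; minimax = 3.
-4 ≠ 3, so there is no saddle point; optimal play is mixed.
II is strictly dominated by I, so Row never plays it.
2 is strictly dominated by 3 (it gives Row strictly more in every row), so Column never plays it.
On the remaining 2×2 (I, III vs 1, 3):
Let Row play I with probability p. Expected payoff against 1: 7p + (-4)(1−p) = 11p − 4; against 3: (-12)p + 3(1−p) = −15p + 3.
Setting these equal: 11p − 4 = −15p + 3 ⇒ 26p = 7 ⇒ p = 7/26, and the value is (11)·(7/26) − 4 = -27/26.
For Column: with q = P(1), equating I's and III's payoffs gives 19q − 12 = −7q + 3 ⇒ q = 15/26.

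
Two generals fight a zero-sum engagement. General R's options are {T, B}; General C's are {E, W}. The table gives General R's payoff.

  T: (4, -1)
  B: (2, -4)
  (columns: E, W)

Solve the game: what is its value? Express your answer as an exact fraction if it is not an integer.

-1

Row minima: T → -1, B → -4; maximin = -1.
Column maxima: E → 4, W → -1; minimax = -1.
Since maximin = minimax = -1, there is a saddle point and the value is -1.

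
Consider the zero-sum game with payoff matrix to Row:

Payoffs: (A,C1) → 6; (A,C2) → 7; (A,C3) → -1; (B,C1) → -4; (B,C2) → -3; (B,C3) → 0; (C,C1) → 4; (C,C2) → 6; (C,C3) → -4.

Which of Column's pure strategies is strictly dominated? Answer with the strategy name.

C2

C1 holds Row's payoff strictly below C2 in every row: 6 < 7, -4 < -3, 4 < 6.
So C2 is strictly dominated for Column.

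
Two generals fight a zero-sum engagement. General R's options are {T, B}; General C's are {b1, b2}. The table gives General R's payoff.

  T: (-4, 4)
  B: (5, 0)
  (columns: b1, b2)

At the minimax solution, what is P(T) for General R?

Row minima: T → -4, B → 0; maximin = 0.
Column maxima: b1 → 5, b2 → 4; minimax = 4.
0 ≠ 4, so there is no saddle point; optimal play is mixed.
Let General R play T with probability p. Expected payoff against b1: (-4)p + 5(1−p) = −9p + 5; against b2: 4p + 0(1−p) = 4p.
Setting these equal: −9p + 5 = 4p ⇒ −13p = -5 ⇒ p = 5/13, and the value is (-9)·(5/13) + 5 = 20/13.
For General C: with q = P(b1), equating T's and B's payoffs gives −8q + 4 = 5q ⇒ q = 4/13.

5/13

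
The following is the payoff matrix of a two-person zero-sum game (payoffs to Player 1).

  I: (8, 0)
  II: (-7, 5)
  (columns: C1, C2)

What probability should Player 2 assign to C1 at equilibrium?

1/4

Row minima: I → 0, II → -7; maximin = 0.
Column maxima: C1 → 8, C2 → 5; minimax = 5.
0 ≠ 5, so there is no saddle point; optimal play is mixed.
Let Player 1 play I with probability p. Expected payoff against C1: 8p + (-7)(1−p) = 15p − 7; against C2: 0p + 5(1−p) = −5p + 5.
Setting these equal: 15p − 7 = −5p + 5 ⇒ 20p = 12 ⇒ p = 3/5, and the value is (15)·(3/5) − 7 = 2.
For Player 2: with q = P(C1), equating I's and II's payoffs gives 8q = −12q + 5 ⇒ q = 1/4.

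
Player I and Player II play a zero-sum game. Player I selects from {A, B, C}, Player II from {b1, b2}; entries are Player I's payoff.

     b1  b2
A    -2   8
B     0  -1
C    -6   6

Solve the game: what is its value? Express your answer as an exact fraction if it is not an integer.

Row minima: A → -2, B → -1, C → -6; maximin = -1.
Column maxima: b1 → 0, b2 → 8; minimax = 0.
-1 ≠ 0, so there is no saddle point; optimal play is mixed.
C is strictly dominated by A, so Player I never plays it.
On the remaining 2×2 (A, B vs b1, b2):
Let Player I play A with probability p. Expected payoff against b1: (-2)p + 0(1−p) = −2p; against b2: 8p + (-1)(1−p) = 9p − 1.
Setting these equal: −2p = 9p − 1 ⇒ −11p = -1 ⇒ p = 1/11, and the value is (-2)·(1/11) = -2/11.
For Player II: with q = P(b1), equating A's and B's payoffs gives −10q + 8 = q − 1 ⇒ q = 9/11.

-2/11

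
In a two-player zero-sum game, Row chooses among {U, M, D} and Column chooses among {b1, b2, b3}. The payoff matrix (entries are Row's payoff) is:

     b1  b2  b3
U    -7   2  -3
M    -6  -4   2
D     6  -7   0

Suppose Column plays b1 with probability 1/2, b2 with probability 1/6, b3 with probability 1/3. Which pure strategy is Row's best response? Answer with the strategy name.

Expected payoff of U: (1/2)·(-7) + (1/6)·2 + (1/3)·(-3) = -25/6.
Expected payoff of M: (1/2)·(-6) + (1/6)·(-4) + (1/3)·2 = -3.
Expected payoff of D: (1/2)·6 + (1/6)·(-7) + (1/3)·0 = 11/6.
The largest is 11/6, so Row's best response is D.

D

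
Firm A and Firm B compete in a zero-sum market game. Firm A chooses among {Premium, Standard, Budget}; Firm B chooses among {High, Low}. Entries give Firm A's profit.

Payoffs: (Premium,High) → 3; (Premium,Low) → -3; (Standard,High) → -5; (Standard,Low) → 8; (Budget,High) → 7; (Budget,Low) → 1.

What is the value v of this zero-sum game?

61/19

Row minima: Premium → -3, Standard → -5, Budget → 1; maximin = 1.
Column maxima: High → 7, Low → 8; minimax = 7.
1 ≠ 7, so there is no saddle point; optimal play is mixed.
Premium is strictly dominated by Budget, so Firm A never plays it.
On the remaining 2×2 (Standard, Budget vs High, Low):
Let Firm A play Standard with probability p. Expected payoff against High: (-5)p + 7(1−p) = −12p + 7; against Low: 8p + 1(1−p) = 7p + 1.
Setting these equal: −12p + 7 = 7p + 1 ⇒ −19p = -6 ⇒ p = 6/19, and the value is (-12)·(6/19) + 7 = 61/19.
For Firm B: with q = P(High), equating Standard's and Budget's payoffs gives −13q + 8 = 6q + 1 ⇒ q = 7/19.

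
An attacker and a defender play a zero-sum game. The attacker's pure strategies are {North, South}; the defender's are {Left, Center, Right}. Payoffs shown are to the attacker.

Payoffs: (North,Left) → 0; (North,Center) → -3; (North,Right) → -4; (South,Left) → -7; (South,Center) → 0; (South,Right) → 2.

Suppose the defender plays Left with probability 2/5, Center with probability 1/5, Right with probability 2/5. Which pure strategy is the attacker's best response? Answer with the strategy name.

Expected payoff of North: (2/5)·0 + (1/5)·(-3) + (2/5)·(-4) = -11/5.
Expected payoff of South: (2/5)·(-7) + (1/5)·0 + (2/5)·2 = -2.
The largest is -2, so the attacker's best response is South.

South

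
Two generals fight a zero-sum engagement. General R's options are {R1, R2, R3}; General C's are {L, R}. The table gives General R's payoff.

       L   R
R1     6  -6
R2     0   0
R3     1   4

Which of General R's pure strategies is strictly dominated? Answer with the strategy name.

R3 gives a strictly higher payoff than R2 against every column: 1 > 0, 4 > 0.
So R2 is strictly dominated and General R never plays it.

R2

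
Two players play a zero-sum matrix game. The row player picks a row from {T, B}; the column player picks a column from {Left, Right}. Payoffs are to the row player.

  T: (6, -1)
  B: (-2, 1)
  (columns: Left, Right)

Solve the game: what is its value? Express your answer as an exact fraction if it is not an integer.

Row minima: T → -1, B → -2; maximin = -1.
Column maxima: Left → 6, Right → 1; minimax = 1.
-1 ≠ 1, so there is no saddle point; optimal play is mixed.
Let the row player play T with probability p. Expected payoff against Left: 6p + (-2)(1−p) = 8p − 2; against Right: (-1)p + 1(1−p) = −2p + 1.
Setting these equal: 8p − 2 = −2p + 1 ⇒ 10p = 3 ⇒ p = 3/10, and the value is (8)·(3/10) − 2 = 2/5.
For the column player: with q = P(Left), equating T's and B's payoffs gives 7q − 1 = −3q + 1 ⇒ q = 1/5.

2/5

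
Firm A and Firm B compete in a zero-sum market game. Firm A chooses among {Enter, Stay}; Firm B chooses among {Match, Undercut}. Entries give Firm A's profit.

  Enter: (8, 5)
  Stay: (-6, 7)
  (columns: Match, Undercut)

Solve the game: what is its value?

43/8

Row minima: Enter → 5, Stay → -6; maximin = 5.
Column maxima: Match → 8, Undercut → 7; minimax = 7.
5 ≠ 7, so there is no saddle point; optimal play is mixed.
Let Firm A play Enter with probability p. Expected payoff against Match: 8p + (-6)(1−p) = 14p − 6; against Undercut: 5p + 7(1−p) = −2p + 7.
Setting these equal: 14p − 6 = −2p + 7 ⇒ 16p = 13 ⇒ p = 13/16, and the value is (14)·(13/16) − 6 = 43/8.
For Firm B: with q = P(Match), equating Enter's and Stay's payoffs gives 3q + 5 = −13q + 7 ⇒ q = 1/8.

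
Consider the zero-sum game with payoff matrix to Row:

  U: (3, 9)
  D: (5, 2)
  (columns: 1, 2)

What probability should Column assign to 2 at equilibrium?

2/9

Row minima: U → 3, D → 2; maximin = 3.
Column maxima: 1 → 5, 2 → 9; minimax = 5.
3 ≠ 5, so there is no saddle point; optimal play is mixed.
Let Row play U with probability p. Expected payoff against 1: 3p + 5(1−p) = −2p + 5; against 2: 9p + 2(1−p) = 7p + 2.
Setting these equal: −2p + 5 = 7p + 2 ⇒ −9p = -3 ⇒ p = 1/3, and the value is (-2)·(1/3) + 5 = 13/3.
For Column: with q = P(1), equating U's and D's payoffs gives −6q + 9 = 3q + 2 ⇒ q = 7/9.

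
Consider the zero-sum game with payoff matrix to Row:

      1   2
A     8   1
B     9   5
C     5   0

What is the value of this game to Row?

5

Row minima: A → 1, B → 5, C → 0; maximin = 5.
Column maxima: 1 → 9, 2 → 5; minimax = 5.
Since maximin = minimax = 5, there is a saddle point and the value is 5.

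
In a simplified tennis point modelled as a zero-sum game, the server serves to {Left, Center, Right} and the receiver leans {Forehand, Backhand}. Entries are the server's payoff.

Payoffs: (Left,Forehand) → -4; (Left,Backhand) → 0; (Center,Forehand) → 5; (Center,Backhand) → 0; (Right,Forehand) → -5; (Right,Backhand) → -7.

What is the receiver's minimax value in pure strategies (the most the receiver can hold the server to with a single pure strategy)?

0

Column maxima: Forehand → 5, Backhand → 0.
The smallest of these is 0.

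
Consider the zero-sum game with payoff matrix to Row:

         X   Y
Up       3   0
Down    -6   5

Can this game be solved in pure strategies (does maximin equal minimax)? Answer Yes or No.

Row minima: Up → 0, Down → -6; maximin = 0.
Column maxima: X → 3, Y → 5; minimax = 3.
0 ≠ 3, so no pure-strategy equilibrium exists.

No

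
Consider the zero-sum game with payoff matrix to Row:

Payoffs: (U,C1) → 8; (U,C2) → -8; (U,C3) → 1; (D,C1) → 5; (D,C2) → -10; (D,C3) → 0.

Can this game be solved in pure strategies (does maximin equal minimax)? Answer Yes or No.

Row minima: U → -8, D → -10; maximin = -8.
Column maxima: C1 → 8, C2 → -8, C3 → 1; minimax = -8.
maximin = minimax = -8, so a saddle point exists.

Yes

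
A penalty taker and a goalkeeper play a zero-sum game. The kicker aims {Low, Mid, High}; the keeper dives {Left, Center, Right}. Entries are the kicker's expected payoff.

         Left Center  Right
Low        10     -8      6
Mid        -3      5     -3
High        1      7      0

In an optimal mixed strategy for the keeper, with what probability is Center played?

Row minima: Low → -8, Mid → -3, High → 0; maximin = 0.
Column maxima: Left → 10, Center → 7, Right → 6; minimax = 6.
0 ≠ 6, so there is no saddle point; optimal play is mixed.
Mid is strictly dominated by High, so the kicker never plays it.
With Mid eliminated, Left is strictly dominated by Right (it gives the kicker strictly more in every remaining row), so the keeper never plays it.
On the remaining 2×2 (Low, High vs Center, Right):
Let the kicker play Low with probability p. Expected payoff against Center: (-8)p + 7(1−p) = −15p + 7; against Right: 6p + 0(1−p) = 6p.
Setting these equal: −15p + 7 = 6p ⇒ −21p = -7 ⇒ p = 1/3, and the value is (-15)·(1/3) + 7 = 2.
For the keeper: with q = P(Center), equating Low's and High's payoffs gives −14q + 6 = 7q ⇒ q = 2/7.

2/7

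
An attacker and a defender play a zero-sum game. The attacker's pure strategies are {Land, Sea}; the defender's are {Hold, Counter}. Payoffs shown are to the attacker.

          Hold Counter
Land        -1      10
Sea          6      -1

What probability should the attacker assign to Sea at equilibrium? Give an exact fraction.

Row minima: Land → -1, Sea → -1; maximin = -1.
Column maxima: Hold → 6, Counter → 10; minimax = 6.
-1 ≠ 6, so there is no saddle point; optimal play is mixed.
Let the attacker play Land with probability p. Expected payoff against Hold: (-1)p + 6(1−p) = −7p + 6; against Counter: 10p + (-1)(1−p) = 11p − 1.
Setting these equal: −7p + 6 = 11p − 1 ⇒ −18p = -7 ⇒ p = 7/18, and the value is (-7)·(7/18) + 6 = 59/18.
For the defender: with q = P(Hold), equating Land's and Sea's payoffs gives −11q + 10 = 7q − 1 ⇒ q = 11/18.

11/18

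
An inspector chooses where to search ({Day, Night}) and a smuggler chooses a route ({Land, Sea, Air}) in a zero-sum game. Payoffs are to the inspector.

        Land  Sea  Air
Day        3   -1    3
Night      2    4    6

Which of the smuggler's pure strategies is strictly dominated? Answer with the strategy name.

Sea holds the inspector's payoff strictly below Air in every row: -1 < 3, 4 < 6.
So Air is strictly dominated for the smuggler.

Air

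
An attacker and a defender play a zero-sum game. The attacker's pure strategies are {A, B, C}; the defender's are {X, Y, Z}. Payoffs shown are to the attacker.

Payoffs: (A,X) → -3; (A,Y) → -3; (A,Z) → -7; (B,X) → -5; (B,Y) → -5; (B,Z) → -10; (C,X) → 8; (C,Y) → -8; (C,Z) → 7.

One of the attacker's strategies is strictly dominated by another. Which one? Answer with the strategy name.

A gives a strictly higher payoff than B against every column: -3 > -5, -3 > -5, -7 > -10.
So B is strictly dominated and the attacker never plays it.

B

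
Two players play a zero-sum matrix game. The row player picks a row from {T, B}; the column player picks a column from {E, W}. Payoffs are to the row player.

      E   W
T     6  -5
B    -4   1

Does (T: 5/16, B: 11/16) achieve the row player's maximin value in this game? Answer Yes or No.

Against E this mix gives (5/16)·6 + (11/16)·(-4) = -7/8.
Against W this mix gives (5/16)·(-5) + (11/16)·1 = -7/8.
All of the column player's active replies (E, W) yield -7/8, and no column does worse for the row player. The mix makes the column player indifferent and guarantees -7/8, so it is optimal.

Yes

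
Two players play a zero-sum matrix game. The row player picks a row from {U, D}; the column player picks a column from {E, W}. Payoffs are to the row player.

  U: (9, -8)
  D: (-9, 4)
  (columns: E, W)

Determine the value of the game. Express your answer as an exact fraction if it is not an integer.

-6/5

Row minima: U → -8, D → -9; maximin = -8.
Column maxima: E → 9, W → 4; minimax = 4.
-8 ≠ 4, so there is no saddle point; optimal play is mixed.
Let the row player play U with probability p. Expected payoff against E: 9p + (-9)(1−p) = 18p − 9; against W: (-8)p + 4(1−p) = −12p + 4.
Setting these equal: 18p − 9 = −12p + 4 ⇒ 30p = 13 ⇒ p = 13/30, and the value is (18)·(13/30) − 9 = -6/5.
For the column player: with q = P(E), equating U's and D's payoffs gives 17q − 8 = −13q + 4 ⇒ q = 2/5.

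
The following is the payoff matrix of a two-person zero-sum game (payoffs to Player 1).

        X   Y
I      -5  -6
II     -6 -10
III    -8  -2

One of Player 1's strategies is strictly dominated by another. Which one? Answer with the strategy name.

I gives a strictly higher payoff than II against every column: -5 > -6, -6 > -10.
So II is strictly dominated and Player 1 never plays it.

II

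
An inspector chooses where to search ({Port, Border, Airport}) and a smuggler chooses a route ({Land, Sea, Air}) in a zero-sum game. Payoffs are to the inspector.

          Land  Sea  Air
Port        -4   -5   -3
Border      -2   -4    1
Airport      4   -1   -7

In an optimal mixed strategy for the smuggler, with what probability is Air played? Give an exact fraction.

Row minima: Port → -5, Border → -4, Airport → -7; maximin = -4.
Column maxima: Land → 4, Sea → -1, Air → 1; minimax = -1.
-4 ≠ -1, so there is no saddle point; optimal play is mixed.
Port is strictly dominated by Border, so the inspector never plays it.
Land is strictly dominated by Sea (it gives the inspector strictly more in every row), so the smuggler never plays it.
On the remaining 2×2 (Border, Airport vs Sea, Air):
Let the inspector play Border with probability p. Expected payoff against Sea: (-4)p + (-1)(1−p) = −3p − 1; against Air: 1p + (-7)(1−p) = 8p − 7.
Setting these equal: −3p − 1 = 8p − 7 ⇒ −11p = -6 ⇒ p = 6/11, and the value is (-3)·(6/11) − 1 = -29/11.
For the smuggler: with q = P(Sea), equating Border's and Airport's payoffs gives −5q + 1 = 6q − 7 ⇒ q = 8/11.

3/11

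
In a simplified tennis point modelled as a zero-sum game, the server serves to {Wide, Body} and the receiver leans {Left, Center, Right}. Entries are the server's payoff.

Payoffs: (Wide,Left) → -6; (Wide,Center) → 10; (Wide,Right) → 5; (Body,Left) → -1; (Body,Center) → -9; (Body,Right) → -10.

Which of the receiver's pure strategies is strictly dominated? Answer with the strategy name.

Center

Right holds the server's payoff strictly below Center in every row: 5 < 10, -10 < -9.
So Center is strictly dominated for the receiver.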